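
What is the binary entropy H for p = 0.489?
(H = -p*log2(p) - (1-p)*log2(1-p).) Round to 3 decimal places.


H = -0.489*log2(0.489) - 0.511*log2(0.511) = 1.000.

1.000


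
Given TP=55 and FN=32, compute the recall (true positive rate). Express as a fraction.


Recall = TP / (TP + FN) = 55 / 87 = 55/87.

55/87


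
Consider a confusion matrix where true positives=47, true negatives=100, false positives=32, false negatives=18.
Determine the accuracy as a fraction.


Accuracy = (TP + TN) / (TP + TN + FP + FN) = (47 + 100) / 197 = 147/197.

147/197


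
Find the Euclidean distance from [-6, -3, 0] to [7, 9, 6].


d = sqrt(sum of squared differences). (-6-7)^2=169, (-3-9)^2=144, (0-6)^2=36. Sum = 349.

sqrt(349)


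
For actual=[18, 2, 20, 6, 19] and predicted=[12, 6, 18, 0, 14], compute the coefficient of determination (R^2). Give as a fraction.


Mean(y) = 13. SS_res = 117. SS_tot = 280. R^2 = 1 - 117/(280) = 163/280.

163/280


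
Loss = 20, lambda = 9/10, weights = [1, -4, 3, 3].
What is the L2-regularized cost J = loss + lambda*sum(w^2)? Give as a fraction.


L2 sq norm = sum(w^2) = 35. J = 20 + 9/10 * 35 = 103/2.

103/2


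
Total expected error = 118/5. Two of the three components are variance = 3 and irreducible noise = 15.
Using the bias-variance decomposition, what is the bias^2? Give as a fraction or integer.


Total error = bias^2 + variance + irreducible noise. So bias^2 = 118/5 - 3 - 15 = 28/5.

28/5


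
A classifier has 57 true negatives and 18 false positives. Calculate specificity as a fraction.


Specificity = TN / (TN + FP) = 57 / 75 = 19/25.

19/25


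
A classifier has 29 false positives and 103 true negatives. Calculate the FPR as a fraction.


FPR = FP / (FP + TN) = 29 / 132 = 29/132.

29/132


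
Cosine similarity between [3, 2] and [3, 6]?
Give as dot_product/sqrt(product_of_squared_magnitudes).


dot = 21. |a|^2 = 13, |b|^2 = 45. cos = 21/sqrt(585).

21/sqrt(585)


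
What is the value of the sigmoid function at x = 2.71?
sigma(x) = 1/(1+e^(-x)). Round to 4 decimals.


sigma(2.71) = 1/(1+e^(-2.71)) = 1/(1+0.066537) = 1/1.066537 = 0.9376.

0.9376


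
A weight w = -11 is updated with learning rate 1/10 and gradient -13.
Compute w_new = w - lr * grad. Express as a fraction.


w_new = -11 - 1/10 * -13 = -11 - -13/10 = -97/10.

-97/10


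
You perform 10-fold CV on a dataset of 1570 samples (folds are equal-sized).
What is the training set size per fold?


Each validation fold has 1570/10 = 157 samples. Training set = 1570 - 157 = 1413.

1413


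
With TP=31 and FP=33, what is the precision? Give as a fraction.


Precision = TP / (TP + FP) = 31 / 64 = 31/64.

31/64


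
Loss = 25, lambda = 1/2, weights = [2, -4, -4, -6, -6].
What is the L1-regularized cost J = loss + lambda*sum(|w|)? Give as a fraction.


L1 norm = sum(|w|) = 22. J = 25 + 1/2 * 22 = 36.

36


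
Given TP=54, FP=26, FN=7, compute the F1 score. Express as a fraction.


Precision = 54/80 = 27/40. Recall = 54/61 = 54/61. F1 = 2*P*R/(P+R) = 36/47.

36/47


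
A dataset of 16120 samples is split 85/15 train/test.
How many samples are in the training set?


Test set = 16120 * 15% = 2418. Training set = 16120 - 2418 = 13702.

13702


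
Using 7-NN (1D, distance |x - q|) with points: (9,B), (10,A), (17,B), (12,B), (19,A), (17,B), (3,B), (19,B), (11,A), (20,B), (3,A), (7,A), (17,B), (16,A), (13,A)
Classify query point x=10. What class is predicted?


Distances: |9-10|=1, |10-10|=0, |17-10|=7, |12-10|=2, |19-10|=9, |17-10|=7, |3-10|=7, |19-10|=9, |11-10|=1, |20-10|=10, |3-10|=7, |7-10|=3, |17-10|=7, |16-10|=6, |13-10|=3. 7 nearest: (10,A), (11,A), (9,B), (12,B), (7,A), (13,A), (16,A). Counts: {'A': 5, 'B': 2}. Majority class: A.

A


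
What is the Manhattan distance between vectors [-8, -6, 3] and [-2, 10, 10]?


d = sum of absolute differences: |-8--2|=6 + |-6-10|=16 + |3-10|=7 = 29.

29


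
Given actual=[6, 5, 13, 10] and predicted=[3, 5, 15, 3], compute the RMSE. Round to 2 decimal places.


MSE = 15.5000. RMSE = sqrt(15.5000) = 3.94.

3.94


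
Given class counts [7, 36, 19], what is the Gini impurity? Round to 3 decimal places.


Total = 62. Proportions: 7/62, 36/62, 19/62. sum(p_i^2) = 0.4438. Gini = 1 - 0.4438 = 0.5562, which rounds to 0.556.

0.556


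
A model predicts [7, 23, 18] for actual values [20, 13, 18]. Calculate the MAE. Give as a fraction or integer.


MAE = (1/3) * (|20-7|=13 + |13-23|=10 + |18-18|=0). Sum = 23. MAE = 23/3.

23/3


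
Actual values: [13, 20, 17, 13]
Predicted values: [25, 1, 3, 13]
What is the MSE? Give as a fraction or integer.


MSE = (1/4) * ((13-25)^2=144 + (20-1)^2=361 + (17-3)^2=196 + (13-13)^2=0). Sum = 701. MSE = 701/4.

701/4


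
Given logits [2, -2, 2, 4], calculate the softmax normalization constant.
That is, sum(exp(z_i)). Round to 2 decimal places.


Denom = e^2=7.3891 + e^-2=0.1353 + e^2=7.3891 + e^4=54.5982. Sum = 69.5117, which rounds to 69.51.

69.51


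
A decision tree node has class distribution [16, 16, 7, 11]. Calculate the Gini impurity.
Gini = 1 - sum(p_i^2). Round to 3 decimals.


Total = 50. Proportions: 16/50, 16/50, 7/50, 11/50. sum(p_i^2) = 0.2728. Gini = 1 - 0.2728 = 0.7272, which rounds to 0.727.

0.727


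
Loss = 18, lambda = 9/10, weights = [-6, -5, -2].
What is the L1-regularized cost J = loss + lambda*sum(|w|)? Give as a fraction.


L1 norm = sum(|w|) = 13. J = 18 + 9/10 * 13 = 297/10.

297/10


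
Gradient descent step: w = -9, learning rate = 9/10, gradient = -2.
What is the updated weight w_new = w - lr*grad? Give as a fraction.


w_new = -9 - 9/10 * -2 = -9 - -9/5 = -36/5.

-36/5


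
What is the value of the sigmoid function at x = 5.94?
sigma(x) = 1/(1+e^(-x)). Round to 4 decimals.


sigma(5.94) = 1/(1+e^(-5.94)) = 1/(1+0.002632) = 1/1.002632 = 0.9974.

0.9974


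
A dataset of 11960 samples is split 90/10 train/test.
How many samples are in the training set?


Test set = 11960 * 10% = 1196. Training set = 11960 - 1196 = 10764.

10764


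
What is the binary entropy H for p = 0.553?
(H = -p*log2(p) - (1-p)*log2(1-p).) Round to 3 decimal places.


H = -0.553*log2(0.553) - 0.447*log2(0.447) = 0.992.

0.992


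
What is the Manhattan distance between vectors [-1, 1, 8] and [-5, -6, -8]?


d = sum of absolute differences: |-1--5|=4 + |1--6|=7 + |8--8|=16 = 27.

27


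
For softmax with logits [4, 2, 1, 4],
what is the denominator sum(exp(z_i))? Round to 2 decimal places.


Denom = e^4=54.5982 + e^2=7.3891 + e^1=2.7183 + e^4=54.5982. Sum = 119.3038, which rounds to 119.30.

119.30


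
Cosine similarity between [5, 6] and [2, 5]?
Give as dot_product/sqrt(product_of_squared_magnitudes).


dot = 40. |a|^2 = 61, |b|^2 = 29. cos = 40/sqrt(1769).

40/sqrt(1769)


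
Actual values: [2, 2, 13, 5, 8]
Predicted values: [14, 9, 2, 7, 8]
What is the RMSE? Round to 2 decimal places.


MSE = 63.6000. RMSE = sqrt(63.6000) = 7.97.

7.97


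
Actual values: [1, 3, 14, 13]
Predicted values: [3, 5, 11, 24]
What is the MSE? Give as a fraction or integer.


MSE = (1/4) * ((1-3)^2=4 + (3-5)^2=4 + (14-11)^2=9 + (13-24)^2=121). Sum = 138. MSE = 69/2.

69/2


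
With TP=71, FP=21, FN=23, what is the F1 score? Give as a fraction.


Precision = 71/92 = 71/92. Recall = 71/94 = 71/94. F1 = 2*P*R/(P+R) = 71/93.

71/93


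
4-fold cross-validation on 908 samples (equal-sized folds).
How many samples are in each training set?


Each validation fold has 908/4 = 227 samples. Training set = 908 - 227 = 681.

681


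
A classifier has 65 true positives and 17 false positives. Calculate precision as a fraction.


Precision = TP / (TP + FP) = 65 / 82 = 65/82.

65/82


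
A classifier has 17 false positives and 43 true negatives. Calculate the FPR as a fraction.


FPR = FP / (FP + TN) = 17 / 60 = 17/60.

17/60


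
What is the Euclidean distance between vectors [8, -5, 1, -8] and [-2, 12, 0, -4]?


d = sqrt(sum of squared differences). (8--2)^2=100, (-5-12)^2=289, (1-0)^2=1, (-8--4)^2=16. Sum = 406.

sqrt(406)


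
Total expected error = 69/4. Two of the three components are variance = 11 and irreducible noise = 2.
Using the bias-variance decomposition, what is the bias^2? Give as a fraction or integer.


Total error = bias^2 + variance + irreducible noise. So bias^2 = 69/4 - 11 - 2 = 17/4.

17/4


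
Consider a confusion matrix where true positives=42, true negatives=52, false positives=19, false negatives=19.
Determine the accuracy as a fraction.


Accuracy = (TP + TN) / (TP + TN + FP + FN) = (42 + 52) / 132 = 47/66.

47/66


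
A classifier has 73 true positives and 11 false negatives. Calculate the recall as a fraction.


Recall = TP / (TP + FN) = 73 / 84 = 73/84.

73/84


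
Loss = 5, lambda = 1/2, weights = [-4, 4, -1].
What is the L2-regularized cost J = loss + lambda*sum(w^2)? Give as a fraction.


L2 sq norm = sum(w^2) = 33. J = 5 + 1/2 * 33 = 43/2.

43/2


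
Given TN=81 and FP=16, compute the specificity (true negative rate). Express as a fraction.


Specificity = TN / (TN + FP) = 81 / 97 = 81/97.

81/97


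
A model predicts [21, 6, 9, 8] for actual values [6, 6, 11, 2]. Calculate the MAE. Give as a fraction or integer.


MAE = (1/4) * (|6-21|=15 + |6-6|=0 + |11-9|=2 + |2-8|=6). Sum = 23. MAE = 23/4.

23/4


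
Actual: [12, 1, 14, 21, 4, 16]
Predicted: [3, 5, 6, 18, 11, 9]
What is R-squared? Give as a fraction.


Mean(y) = 34/3. SS_res = 268. SS_tot = 850/3. R^2 = 1 - 268/(850/3) = 23/425.

23/425


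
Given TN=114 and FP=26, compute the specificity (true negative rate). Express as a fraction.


Specificity = TN / (TN + FP) = 114 / 140 = 57/70.

57/70


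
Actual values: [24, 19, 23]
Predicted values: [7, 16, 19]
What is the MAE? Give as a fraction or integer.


MAE = (1/3) * (|24-7|=17 + |19-16|=3 + |23-19|=4). Sum = 24. MAE = 8.

8


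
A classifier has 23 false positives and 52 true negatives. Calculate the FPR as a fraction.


FPR = FP / (FP + TN) = 23 / 75 = 23/75.

23/75


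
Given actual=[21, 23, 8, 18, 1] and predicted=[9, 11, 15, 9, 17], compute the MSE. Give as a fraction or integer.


MSE = (1/5) * ((21-9)^2=144 + (23-11)^2=144 + (8-15)^2=49 + (18-9)^2=81 + (1-17)^2=256). Sum = 674. MSE = 674/5.

674/5


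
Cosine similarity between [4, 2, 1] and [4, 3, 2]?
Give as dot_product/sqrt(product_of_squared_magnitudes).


dot = 24. |a|^2 = 21, |b|^2 = 29. cos = 24/sqrt(609).

24/sqrt(609)


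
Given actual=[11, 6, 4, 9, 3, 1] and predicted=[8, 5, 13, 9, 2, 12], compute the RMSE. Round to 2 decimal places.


MSE = 35.5000. RMSE = sqrt(35.5000) = 5.96.

5.96


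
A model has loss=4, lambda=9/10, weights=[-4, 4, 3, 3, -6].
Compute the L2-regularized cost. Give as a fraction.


L2 sq norm = sum(w^2) = 86. J = 4 + 9/10 * 86 = 407/5.

407/5


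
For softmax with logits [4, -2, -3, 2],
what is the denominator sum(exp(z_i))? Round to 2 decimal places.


Denom = e^4=54.5982 + e^-2=0.1353 + e^-3=0.0498 + e^2=7.3891. Sum = 62.1724, which rounds to 62.17.

62.17


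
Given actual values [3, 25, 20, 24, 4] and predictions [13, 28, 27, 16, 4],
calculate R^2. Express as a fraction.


Mean(y) = 76/5. SS_res = 222. SS_tot = 2354/5. R^2 = 1 - 222/(2354/5) = 622/1177.

622/1177


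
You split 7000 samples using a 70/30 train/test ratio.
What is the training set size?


Test set = 7000 * 30% = 2100. Training set = 7000 - 2100 = 4900.

4900


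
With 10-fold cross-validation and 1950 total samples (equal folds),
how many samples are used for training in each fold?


Each validation fold has 1950/10 = 195 samples. Training set = 1950 - 195 = 1755.

1755


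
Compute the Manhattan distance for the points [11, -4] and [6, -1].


d = sum of absolute differences: |11-6|=5 + |-4--1|=3 = 8.

8


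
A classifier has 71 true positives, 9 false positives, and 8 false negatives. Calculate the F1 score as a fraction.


Precision = 71/80 = 71/80. Recall = 71/79 = 71/79. F1 = 2*P*R/(P+R) = 142/159.

142/159


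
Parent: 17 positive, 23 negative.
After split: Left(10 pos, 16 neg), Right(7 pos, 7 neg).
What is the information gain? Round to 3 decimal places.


H(parent) = 0.9837. H(left) = 0.9612, H(right) = 1.0000. Weighted = (26/40)*0.9612 + (14/40)*1.0000 = 0.9748. IG = 0.9837 - 0.9748 = 0.0089, which rounds to 0.009.

0.009


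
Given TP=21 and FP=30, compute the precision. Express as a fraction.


Precision = TP / (TP + FP) = 21 / 51 = 7/17.

7/17


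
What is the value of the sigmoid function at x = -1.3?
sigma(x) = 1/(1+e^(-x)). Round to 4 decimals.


sigma(-1.3) = 1/(1+e^(1.3)) = 1/(1+3.669297) = 1/4.669297 = 0.2142.

0.2142


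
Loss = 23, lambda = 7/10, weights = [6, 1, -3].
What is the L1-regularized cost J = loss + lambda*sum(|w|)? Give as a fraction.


L1 norm = sum(|w|) = 10. J = 23 + 7/10 * 10 = 30.

30


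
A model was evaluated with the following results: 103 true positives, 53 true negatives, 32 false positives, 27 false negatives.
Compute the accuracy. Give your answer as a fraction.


Accuracy = (TP + TN) / (TP + TN + FP + FN) = (103 + 53) / 215 = 156/215.

156/215


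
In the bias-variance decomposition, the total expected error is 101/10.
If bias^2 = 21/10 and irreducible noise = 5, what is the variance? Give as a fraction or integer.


Total error = bias^2 + variance + irreducible noise. So variance = 101/10 - 21/10 - 5 = 3.

3


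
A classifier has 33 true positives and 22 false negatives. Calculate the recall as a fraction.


Recall = TP / (TP + FN) = 33 / 55 = 3/5.

3/5


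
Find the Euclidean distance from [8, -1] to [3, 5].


d = sqrt(sum of squared differences). (8-3)^2=25, (-1-5)^2=36. Sum = 61.

sqrt(61)


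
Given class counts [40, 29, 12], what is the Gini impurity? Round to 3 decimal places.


Total = 81. Proportions: 40/81, 29/81, 12/81. sum(p_i^2) = 0.3940. Gini = 1 - 0.3940 = 0.6060, which rounds to 0.606.

0.606


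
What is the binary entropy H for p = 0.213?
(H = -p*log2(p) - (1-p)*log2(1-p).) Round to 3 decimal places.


H = -0.213*log2(0.213) - 0.787*log2(0.787) = 0.747.

0.747


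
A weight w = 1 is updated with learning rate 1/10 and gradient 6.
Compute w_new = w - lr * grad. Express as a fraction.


w_new = 1 - 1/10 * 6 = 1 - 3/5 = 2/5.

2/5


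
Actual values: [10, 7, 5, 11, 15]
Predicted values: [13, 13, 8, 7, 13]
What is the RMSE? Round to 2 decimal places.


MSE = 14.8000. RMSE = sqrt(14.8000) = 3.85.

3.85


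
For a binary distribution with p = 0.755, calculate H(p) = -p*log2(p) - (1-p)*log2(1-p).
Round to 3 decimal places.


H = -0.755*log2(0.755) - 0.245*log2(0.245) = 0.803.

0.803


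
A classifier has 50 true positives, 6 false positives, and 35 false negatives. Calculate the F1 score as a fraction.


Precision = 50/56 = 25/28. Recall = 50/85 = 10/17. F1 = 2*P*R/(P+R) = 100/141.

100/141


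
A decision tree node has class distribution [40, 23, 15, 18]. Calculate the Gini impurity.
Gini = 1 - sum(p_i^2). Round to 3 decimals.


Total = 96. Proportions: 40/96, 23/96, 15/96, 18/96. sum(p_i^2) = 0.2906. Gini = 1 - 0.2906 = 0.7094, which rounds to 0.709.

0.709


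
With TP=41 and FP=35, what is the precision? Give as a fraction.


Precision = TP / (TP + FP) = 41 / 76 = 41/76.

41/76


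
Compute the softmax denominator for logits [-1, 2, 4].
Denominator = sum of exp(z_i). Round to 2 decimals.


Denom = e^-1=0.3679 + e^2=7.3891 + e^4=54.5982. Sum = 62.3552, which rounds to 62.36.

62.36


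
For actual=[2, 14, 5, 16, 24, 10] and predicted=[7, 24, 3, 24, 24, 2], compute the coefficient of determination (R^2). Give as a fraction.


Mean(y) = 71/6. SS_res = 257. SS_tot = 1901/6. R^2 = 1 - 257/(1901/6) = 359/1901.

359/1901


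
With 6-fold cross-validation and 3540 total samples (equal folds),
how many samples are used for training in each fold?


Each validation fold has 3540/6 = 590 samples. Training set = 3540 - 590 = 2950.

2950


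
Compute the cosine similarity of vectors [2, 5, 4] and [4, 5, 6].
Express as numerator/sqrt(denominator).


dot = 57. |a|^2 = 45, |b|^2 = 77. cos = 57/sqrt(3465).

57/sqrt(3465)


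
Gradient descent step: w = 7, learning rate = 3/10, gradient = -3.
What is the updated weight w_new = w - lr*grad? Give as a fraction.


w_new = 7 - 3/10 * -3 = 7 - -9/10 = 79/10.

79/10


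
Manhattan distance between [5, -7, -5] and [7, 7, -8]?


d = sum of absolute differences: |5-7|=2 + |-7-7|=14 + |-5--8|=3 = 19.

19


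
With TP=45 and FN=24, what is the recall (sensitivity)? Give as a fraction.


Recall = TP / (TP + FN) = 45 / 69 = 15/23.

15/23


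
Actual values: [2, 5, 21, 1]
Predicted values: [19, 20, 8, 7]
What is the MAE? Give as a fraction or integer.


MAE = (1/4) * (|2-19|=17 + |5-20|=15 + |21-8|=13 + |1-7|=6). Sum = 51. MAE = 51/4.

51/4


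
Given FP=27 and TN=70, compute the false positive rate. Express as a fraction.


FPR = FP / (FP + TN) = 27 / 97 = 27/97.

27/97


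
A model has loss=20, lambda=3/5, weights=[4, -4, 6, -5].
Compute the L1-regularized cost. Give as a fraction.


L1 norm = sum(|w|) = 19. J = 20 + 3/5 * 19 = 157/5.

157/5


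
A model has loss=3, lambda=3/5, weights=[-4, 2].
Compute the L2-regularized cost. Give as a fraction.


L2 sq norm = sum(w^2) = 20. J = 3 + 3/5 * 20 = 15.

15


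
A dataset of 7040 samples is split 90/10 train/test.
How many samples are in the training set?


Test set = 7040 * 10% = 704. Training set = 7040 - 704 = 6336.

6336


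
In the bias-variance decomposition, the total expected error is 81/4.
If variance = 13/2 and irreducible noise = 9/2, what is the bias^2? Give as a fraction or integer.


Total error = bias^2 + variance + irreducible noise. So bias^2 = 81/4 - 13/2 - 9/2 = 37/4.

37/4


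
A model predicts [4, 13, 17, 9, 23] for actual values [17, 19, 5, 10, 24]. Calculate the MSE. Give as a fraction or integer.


MSE = (1/5) * ((17-4)^2=169 + (19-13)^2=36 + (5-17)^2=144 + (10-9)^2=1 + (24-23)^2=1). Sum = 351. MSE = 351/5.

351/5


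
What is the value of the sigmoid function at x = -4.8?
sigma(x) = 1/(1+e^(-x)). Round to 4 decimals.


sigma(-4.8) = 1/(1+e^(4.8)) = 1/(1+121.510418) = 1/122.510418 = 0.0082.

0.0082


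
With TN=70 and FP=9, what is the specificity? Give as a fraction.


Specificity = TN / (TN + FP) = 70 / 79 = 70/79.

70/79


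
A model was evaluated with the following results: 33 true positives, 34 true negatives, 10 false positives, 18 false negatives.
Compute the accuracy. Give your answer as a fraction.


Accuracy = (TP + TN) / (TP + TN + FP + FN) = (33 + 34) / 95 = 67/95.

67/95


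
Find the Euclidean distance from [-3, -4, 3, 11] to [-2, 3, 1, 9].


d = sqrt(sum of squared differences). (-3--2)^2=1, (-4-3)^2=49, (3-1)^2=4, (11-9)^2=4. Sum = 58.

sqrt(58)


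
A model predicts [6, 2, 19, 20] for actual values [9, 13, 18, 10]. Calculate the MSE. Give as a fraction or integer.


MSE = (1/4) * ((9-6)^2=9 + (13-2)^2=121 + (18-19)^2=1 + (10-20)^2=100). Sum = 231. MSE = 231/4.

231/4


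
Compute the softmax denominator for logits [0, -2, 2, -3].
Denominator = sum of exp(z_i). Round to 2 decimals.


Denom = e^0=1.0000 + e^-2=0.1353 + e^2=7.3891 + e^-3=0.0498. Sum = 8.5742, which rounds to 8.57.

8.57


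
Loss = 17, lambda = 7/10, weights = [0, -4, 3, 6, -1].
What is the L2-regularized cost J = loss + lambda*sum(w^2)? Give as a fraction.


L2 sq norm = sum(w^2) = 62. J = 17 + 7/10 * 62 = 302/5.

302/5


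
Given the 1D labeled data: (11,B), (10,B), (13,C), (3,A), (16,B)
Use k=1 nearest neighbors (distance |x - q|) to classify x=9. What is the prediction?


Distances: |11-9|=2, |10-9|=1, |13-9|=4, |3-9|=6, |16-9|=7. 1 nearest: (10,B). Counts: {'B': 1}. Majority class: B.

B


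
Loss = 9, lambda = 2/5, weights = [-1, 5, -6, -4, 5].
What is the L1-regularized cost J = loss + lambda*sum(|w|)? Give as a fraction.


L1 norm = sum(|w|) = 21. J = 9 + 2/5 * 21 = 87/5.

87/5


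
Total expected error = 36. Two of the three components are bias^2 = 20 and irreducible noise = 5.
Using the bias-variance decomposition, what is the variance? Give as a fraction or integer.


Total error = bias^2 + variance + irreducible noise. So variance = 36 - 20 - 5 = 11.

11


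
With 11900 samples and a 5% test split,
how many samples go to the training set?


Test set = 11900 * 5% = 595. Training set = 11900 - 595 = 11305.

11305


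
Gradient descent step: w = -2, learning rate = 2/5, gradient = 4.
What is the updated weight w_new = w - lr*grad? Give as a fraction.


w_new = -2 - 2/5 * 4 = -2 - 8/5 = -18/5.

-18/5


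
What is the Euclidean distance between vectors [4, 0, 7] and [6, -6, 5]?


d = sqrt(sum of squared differences). (4-6)^2=4, (0--6)^2=36, (7-5)^2=4. Sum = 44.

sqrt(44)


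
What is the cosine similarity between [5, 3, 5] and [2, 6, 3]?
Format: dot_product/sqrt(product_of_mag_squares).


dot = 43. |a|^2 = 59, |b|^2 = 49. cos = 43/sqrt(2891).

43/sqrt(2891)


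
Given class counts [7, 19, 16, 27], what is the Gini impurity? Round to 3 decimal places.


Total = 69. Proportions: 7/69, 19/69, 16/69, 27/69. sum(p_i^2) = 0.2930. Gini = 1 - 0.2930 = 0.7070, which rounds to 0.707.

0.707


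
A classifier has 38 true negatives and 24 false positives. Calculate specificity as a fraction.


Specificity = TN / (TN + FP) = 38 / 62 = 19/31.

19/31


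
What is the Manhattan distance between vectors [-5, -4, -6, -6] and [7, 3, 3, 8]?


d = sum of absolute differences: |-5-7|=12 + |-4-3|=7 + |-6-3|=9 + |-6-8|=14 = 42.

42


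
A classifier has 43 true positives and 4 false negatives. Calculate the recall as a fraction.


Recall = TP / (TP + FN) = 43 / 47 = 43/47.

43/47


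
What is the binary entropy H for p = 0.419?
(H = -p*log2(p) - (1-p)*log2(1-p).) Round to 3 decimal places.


H = -0.419*log2(0.419) - 0.581*log2(0.581) = 0.981.

0.981


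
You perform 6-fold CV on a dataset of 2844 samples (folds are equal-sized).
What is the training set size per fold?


Each validation fold has 2844/6 = 474 samples. Training set = 2844 - 474 = 2370.

2370


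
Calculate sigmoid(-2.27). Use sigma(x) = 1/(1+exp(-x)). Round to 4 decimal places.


sigma(-2.27) = 1/(1+e^(2.27)) = 1/(1+9.679401) = 1/10.679401 = 0.0936.

0.0936


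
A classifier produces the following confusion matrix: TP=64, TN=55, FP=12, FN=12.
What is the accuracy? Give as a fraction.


Accuracy = (TP + TN) / (TP + TN + FP + FN) = (64 + 55) / 143 = 119/143.

119/143


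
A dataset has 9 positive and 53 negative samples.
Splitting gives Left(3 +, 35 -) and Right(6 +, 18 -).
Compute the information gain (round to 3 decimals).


H(parent) = 0.5976. H(left) = 0.3985, H(right) = 0.8113. Weighted = (38/62)*0.3985 + (24/62)*0.8113 = 0.5583. IG = 0.5976 - 0.5583 = 0.0393, which rounds to 0.039.

0.039


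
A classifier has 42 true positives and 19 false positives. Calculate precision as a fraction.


Precision = TP / (TP + FP) = 42 / 61 = 42/61.

42/61


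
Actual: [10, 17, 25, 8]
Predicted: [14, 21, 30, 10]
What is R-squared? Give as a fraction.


Mean(y) = 15. SS_res = 61. SS_tot = 178. R^2 = 1 - 61/(178) = 117/178.

117/178


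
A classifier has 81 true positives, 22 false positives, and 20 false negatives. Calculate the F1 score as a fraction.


Precision = 81/103 = 81/103. Recall = 81/101 = 81/101. F1 = 2*P*R/(P+R) = 27/34.

27/34


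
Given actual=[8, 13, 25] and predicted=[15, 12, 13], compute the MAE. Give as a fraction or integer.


MAE = (1/3) * (|8-15|=7 + |13-12|=1 + |25-13|=12). Sum = 20. MAE = 20/3.

20/3


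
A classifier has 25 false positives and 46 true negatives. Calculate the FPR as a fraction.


FPR = FP / (FP + TN) = 25 / 71 = 25/71.

25/71


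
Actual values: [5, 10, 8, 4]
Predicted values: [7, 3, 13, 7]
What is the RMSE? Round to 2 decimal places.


MSE = 21.7500. RMSE = sqrt(21.7500) = 4.66.

4.66


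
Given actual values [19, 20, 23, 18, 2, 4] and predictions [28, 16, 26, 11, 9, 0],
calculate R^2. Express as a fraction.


Mean(y) = 43/3. SS_res = 220. SS_tot = 1204/3. R^2 = 1 - 220/(1204/3) = 136/301.

136/301


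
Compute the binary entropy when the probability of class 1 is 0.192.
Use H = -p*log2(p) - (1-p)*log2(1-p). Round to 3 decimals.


H = -0.192*log2(0.192) - 0.808*log2(0.808) = 0.706.

0.706


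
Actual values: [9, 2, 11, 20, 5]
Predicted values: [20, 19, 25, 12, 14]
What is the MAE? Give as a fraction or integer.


MAE = (1/5) * (|9-20|=11 + |2-19|=17 + |11-25|=14 + |20-12|=8 + |5-14|=9). Sum = 59. MAE = 59/5.

59/5


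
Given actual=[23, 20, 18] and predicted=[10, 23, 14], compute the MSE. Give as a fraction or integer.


MSE = (1/3) * ((23-10)^2=169 + (20-23)^2=9 + (18-14)^2=16). Sum = 194. MSE = 194/3.

194/3


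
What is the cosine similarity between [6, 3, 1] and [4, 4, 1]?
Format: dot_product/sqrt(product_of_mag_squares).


dot = 37. |a|^2 = 46, |b|^2 = 33. cos = 37/sqrt(1518).

37/sqrt(1518)


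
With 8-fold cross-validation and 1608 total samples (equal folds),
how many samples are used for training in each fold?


Each validation fold has 1608/8 = 201 samples. Training set = 1608 - 201 = 1407.

1407


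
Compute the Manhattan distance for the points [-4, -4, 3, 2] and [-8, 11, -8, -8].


d = sum of absolute differences: |-4--8|=4 + |-4-11|=15 + |3--8|=11 + |2--8|=10 = 40.

40


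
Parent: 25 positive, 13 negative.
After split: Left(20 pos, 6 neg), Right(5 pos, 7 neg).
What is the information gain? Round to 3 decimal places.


H(parent) = 0.9268. H(left) = 0.7793, H(right) = 0.9799. Weighted = (26/38)*0.7793 + (12/38)*0.9799 = 0.8426. IG = 0.9268 - 0.8426 = 0.0842, which rounds to 0.084.

0.084


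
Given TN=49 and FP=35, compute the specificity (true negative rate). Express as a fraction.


Specificity = TN / (TN + FP) = 49 / 84 = 7/12.

7/12


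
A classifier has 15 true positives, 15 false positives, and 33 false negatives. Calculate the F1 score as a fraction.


Precision = 15/30 = 1/2. Recall = 15/48 = 5/16. F1 = 2*P*R/(P+R) = 5/13.

5/13


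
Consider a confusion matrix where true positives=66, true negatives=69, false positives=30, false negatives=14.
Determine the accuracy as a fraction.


Accuracy = (TP + TN) / (TP + TN + FP + FN) = (66 + 69) / 179 = 135/179.

135/179


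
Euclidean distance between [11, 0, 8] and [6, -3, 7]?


d = sqrt(sum of squared differences). (11-6)^2=25, (0--3)^2=9, (8-7)^2=1. Sum = 35.

sqrt(35)


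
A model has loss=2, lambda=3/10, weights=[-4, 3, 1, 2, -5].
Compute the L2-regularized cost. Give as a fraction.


L2 sq norm = sum(w^2) = 55. J = 2 + 3/10 * 55 = 37/2.

37/2


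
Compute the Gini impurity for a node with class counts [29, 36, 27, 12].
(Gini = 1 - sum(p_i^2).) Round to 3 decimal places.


Total = 104. Proportions: 29/104, 36/104, 27/104, 12/104. sum(p_i^2) = 0.2783. Gini = 1 - 0.2783 = 0.7217, which rounds to 0.722.

0.722


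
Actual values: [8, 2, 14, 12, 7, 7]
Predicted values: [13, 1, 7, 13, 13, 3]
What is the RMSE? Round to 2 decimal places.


MSE = 21.3333. RMSE = sqrt(21.3333) = 4.62.

4.62


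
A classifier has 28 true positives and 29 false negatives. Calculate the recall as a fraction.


Recall = TP / (TP + FN) = 28 / 57 = 28/57.

28/57


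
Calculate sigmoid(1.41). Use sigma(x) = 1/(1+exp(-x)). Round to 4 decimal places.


sigma(1.41) = 1/(1+e^(-1.41)) = 1/(1+0.244143) = 1/1.244143 = 0.8038.

0.8038


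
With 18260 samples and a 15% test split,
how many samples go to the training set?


Test set = 18260 * 15% = 2739. Training set = 18260 - 2739 = 15521.

15521


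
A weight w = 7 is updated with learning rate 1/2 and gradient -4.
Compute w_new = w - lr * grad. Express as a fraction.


w_new = 7 - 1/2 * -4 = 7 - -2 = 9.

9


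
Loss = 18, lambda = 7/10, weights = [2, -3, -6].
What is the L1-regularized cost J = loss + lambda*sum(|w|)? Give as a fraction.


L1 norm = sum(|w|) = 11. J = 18 + 7/10 * 11 = 257/10.

257/10


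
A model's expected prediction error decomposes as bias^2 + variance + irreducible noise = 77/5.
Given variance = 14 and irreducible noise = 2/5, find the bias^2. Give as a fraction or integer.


Total error = bias^2 + variance + irreducible noise. So bias^2 = 77/5 - 14 - 2/5 = 1.

1


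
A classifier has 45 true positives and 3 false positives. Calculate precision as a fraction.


Precision = TP / (TP + FP) = 45 / 48 = 15/16.

15/16


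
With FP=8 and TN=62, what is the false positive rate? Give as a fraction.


FPR = FP / (FP + TN) = 8 / 70 = 4/35.

4/35


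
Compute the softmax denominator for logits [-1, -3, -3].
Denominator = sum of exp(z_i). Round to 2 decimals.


Denom = e^-1=0.3679 + e^-3=0.0498 + e^-3=0.0498. Sum = 0.4675, which rounds to 0.47.

0.47


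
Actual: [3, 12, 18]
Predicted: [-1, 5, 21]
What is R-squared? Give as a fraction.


Mean(y) = 11. SS_res = 74. SS_tot = 114. R^2 = 1 - 74/(114) = 20/57.

20/57


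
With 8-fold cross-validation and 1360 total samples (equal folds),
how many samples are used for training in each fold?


Each validation fold has 1360/8 = 170 samples. Training set = 1360 - 170 = 1190.

1190


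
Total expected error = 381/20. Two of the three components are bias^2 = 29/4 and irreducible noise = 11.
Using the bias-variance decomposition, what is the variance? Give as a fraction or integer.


Total error = bias^2 + variance + irreducible noise. So variance = 381/20 - 29/4 - 11 = 4/5.

4/5


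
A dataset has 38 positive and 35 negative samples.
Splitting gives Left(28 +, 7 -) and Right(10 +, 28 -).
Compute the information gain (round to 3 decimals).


H(parent) = 0.9988. H(left) = 0.7219, H(right) = 0.8315. Weighted = (35/73)*0.7219 + (38/73)*0.8315 = 0.7790. IG = 0.9988 - 0.7790 = 0.2198, which rounds to 0.220.

0.220


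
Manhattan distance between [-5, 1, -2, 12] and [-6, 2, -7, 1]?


d = sum of absolute differences: |-5--6|=1 + |1-2|=1 + |-2--7|=5 + |12-1|=11 = 18.

18


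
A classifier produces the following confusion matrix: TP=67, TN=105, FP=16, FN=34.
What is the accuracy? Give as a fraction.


Accuracy = (TP + TN) / (TP + TN + FP + FN) = (67 + 105) / 222 = 86/111.

86/111


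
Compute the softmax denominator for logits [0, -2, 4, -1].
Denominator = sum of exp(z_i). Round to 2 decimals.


Denom = e^0=1.0000 + e^-2=0.1353 + e^4=54.5982 + e^-1=0.3679. Sum = 56.1014, which rounds to 56.10.

56.10


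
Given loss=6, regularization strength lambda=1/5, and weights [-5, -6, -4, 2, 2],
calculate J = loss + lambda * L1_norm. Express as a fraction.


L1 norm = sum(|w|) = 19. J = 6 + 1/5 * 19 = 49/5.

49/5


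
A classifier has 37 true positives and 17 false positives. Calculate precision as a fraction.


Precision = TP / (TP + FP) = 37 / 54 = 37/54.

37/54


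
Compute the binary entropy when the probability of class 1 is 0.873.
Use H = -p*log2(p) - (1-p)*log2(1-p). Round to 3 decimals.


H = -0.873*log2(0.873) - 0.127*log2(0.127) = 0.549.

0.549


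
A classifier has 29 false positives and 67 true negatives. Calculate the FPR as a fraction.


FPR = FP / (FP + TN) = 29 / 96 = 29/96.

29/96


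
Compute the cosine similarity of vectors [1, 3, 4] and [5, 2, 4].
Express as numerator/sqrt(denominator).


dot = 27. |a|^2 = 26, |b|^2 = 45. cos = 27/sqrt(1170).

27/sqrt(1170)


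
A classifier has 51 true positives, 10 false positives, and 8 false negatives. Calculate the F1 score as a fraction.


Precision = 51/61 = 51/61. Recall = 51/59 = 51/59. F1 = 2*P*R/(P+R) = 17/20.

17/20


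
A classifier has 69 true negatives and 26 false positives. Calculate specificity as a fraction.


Specificity = TN / (TN + FP) = 69 / 95 = 69/95.

69/95


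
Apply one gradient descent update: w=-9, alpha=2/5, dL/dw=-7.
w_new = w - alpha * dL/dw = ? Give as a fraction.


w_new = -9 - 2/5 * -7 = -9 - -14/5 = -31/5.

-31/5


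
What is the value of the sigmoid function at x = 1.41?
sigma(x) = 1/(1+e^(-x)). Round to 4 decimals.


sigma(1.41) = 1/(1+e^(-1.41)) = 1/(1+0.244143) = 1/1.244143 = 0.8038.

0.8038


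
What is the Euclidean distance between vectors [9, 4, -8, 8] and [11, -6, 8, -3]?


d = sqrt(sum of squared differences). (9-11)^2=4, (4--6)^2=100, (-8-8)^2=256, (8--3)^2=121. Sum = 481.

sqrt(481)


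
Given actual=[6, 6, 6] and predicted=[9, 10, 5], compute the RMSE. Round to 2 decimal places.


MSE = 8.6667. RMSE = sqrt(8.6667) = 2.94.

2.94


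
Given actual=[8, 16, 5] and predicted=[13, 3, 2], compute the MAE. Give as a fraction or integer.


MAE = (1/3) * (|8-13|=5 + |16-3|=13 + |5-2|=3). Sum = 21. MAE = 7.

7


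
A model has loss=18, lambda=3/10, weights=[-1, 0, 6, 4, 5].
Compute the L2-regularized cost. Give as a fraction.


L2 sq norm = sum(w^2) = 78. J = 18 + 3/10 * 78 = 207/5.

207/5


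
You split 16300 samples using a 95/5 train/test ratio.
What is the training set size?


Test set = 16300 * 5% = 815. Training set = 16300 - 815 = 15485.

15485


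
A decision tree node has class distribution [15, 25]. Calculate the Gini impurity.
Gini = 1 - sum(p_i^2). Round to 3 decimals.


Total = 40. Proportions: 15/40, 25/40. sum(p_i^2) = 0.5312. Gini = 1 - 0.5312 = 0.4688, which rounds to 0.469.

0.469


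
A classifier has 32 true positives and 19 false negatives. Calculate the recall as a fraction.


Recall = TP / (TP + FN) = 32 / 51 = 32/51.

32/51


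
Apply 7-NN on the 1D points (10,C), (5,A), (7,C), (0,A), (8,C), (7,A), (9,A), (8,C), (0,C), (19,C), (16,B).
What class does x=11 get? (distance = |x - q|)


Distances: |10-11|=1, |5-11|=6, |7-11|=4, |0-11|=11, |8-11|=3, |7-11|=4, |9-11|=2, |8-11|=3, |0-11|=11, |19-11|=8, |16-11|=5. 7 nearest: (10,C), (9,A), (8,C), (8,C), (7,A), (7,C), (16,B). Counts: {'C': 4, 'A': 2, 'B': 1}. Majority class: C.

C


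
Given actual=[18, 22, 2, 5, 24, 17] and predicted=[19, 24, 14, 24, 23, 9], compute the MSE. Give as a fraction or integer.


MSE = (1/6) * ((18-19)^2=1 + (22-24)^2=4 + (2-14)^2=144 + (5-24)^2=361 + (24-23)^2=1 + (17-9)^2=64). Sum = 575. MSE = 575/6.

575/6


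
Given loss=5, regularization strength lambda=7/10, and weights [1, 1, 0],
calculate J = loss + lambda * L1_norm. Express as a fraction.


L1 norm = sum(|w|) = 2. J = 5 + 7/10 * 2 = 32/5.

32/5


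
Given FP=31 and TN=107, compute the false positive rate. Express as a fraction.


FPR = FP / (FP + TN) = 31 / 138 = 31/138.

31/138


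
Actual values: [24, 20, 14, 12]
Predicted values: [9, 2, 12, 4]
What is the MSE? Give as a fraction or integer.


MSE = (1/4) * ((24-9)^2=225 + (20-2)^2=324 + (14-12)^2=4 + (12-4)^2=64). Sum = 617. MSE = 617/4.

617/4


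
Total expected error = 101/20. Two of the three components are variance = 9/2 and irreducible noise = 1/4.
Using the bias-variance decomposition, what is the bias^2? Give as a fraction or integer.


Total error = bias^2 + variance + irreducible noise. So bias^2 = 101/20 - 9/2 - 1/4 = 3/10.

3/10


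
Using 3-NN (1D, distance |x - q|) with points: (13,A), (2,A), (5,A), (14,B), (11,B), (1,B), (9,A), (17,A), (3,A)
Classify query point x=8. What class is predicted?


Distances: |13-8|=5, |2-8|=6, |5-8|=3, |14-8|=6, |11-8|=3, |1-8|=7, |9-8|=1, |17-8|=9, |3-8|=5. 3 nearest: (9,A), (5,A), (11,B). Counts: {'A': 2, 'B': 1}. Majority class: A.

A


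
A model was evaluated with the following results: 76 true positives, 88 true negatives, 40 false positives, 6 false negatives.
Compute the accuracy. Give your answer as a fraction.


Accuracy = (TP + TN) / (TP + TN + FP + FN) = (76 + 88) / 210 = 82/105.

82/105


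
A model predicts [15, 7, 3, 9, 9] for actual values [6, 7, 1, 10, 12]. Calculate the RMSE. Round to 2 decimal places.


MSE = 19.0000. RMSE = sqrt(19.0000) = 4.36.

4.36


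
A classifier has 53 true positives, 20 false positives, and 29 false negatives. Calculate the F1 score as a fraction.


Precision = 53/73 = 53/73. Recall = 53/82 = 53/82. F1 = 2*P*R/(P+R) = 106/155.

106/155


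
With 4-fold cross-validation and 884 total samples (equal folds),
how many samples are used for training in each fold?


Each validation fold has 884/4 = 221 samples. Training set = 884 - 221 = 663.

663


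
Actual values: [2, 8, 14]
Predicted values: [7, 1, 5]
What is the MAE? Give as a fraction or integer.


MAE = (1/3) * (|2-7|=5 + |8-1|=7 + |14-5|=9). Sum = 21. MAE = 7.

7


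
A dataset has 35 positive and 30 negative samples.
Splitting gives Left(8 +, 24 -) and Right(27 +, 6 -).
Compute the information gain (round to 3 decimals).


H(parent) = 0.9957. H(left) = 0.8113, H(right) = 0.6840. Weighted = (32/65)*0.8113 + (33/65)*0.6840 = 0.7467. IG = 0.9957 - 0.7467 = 0.2490, which rounds to 0.249.

0.249


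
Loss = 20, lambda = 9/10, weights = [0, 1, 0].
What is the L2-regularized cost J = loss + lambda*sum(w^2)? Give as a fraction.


L2 sq norm = sum(w^2) = 1. J = 20 + 9/10 * 1 = 209/10.

209/10


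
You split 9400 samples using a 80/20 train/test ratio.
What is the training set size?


Test set = 9400 * 20% = 1880. Training set = 9400 - 1880 = 7520.

7520


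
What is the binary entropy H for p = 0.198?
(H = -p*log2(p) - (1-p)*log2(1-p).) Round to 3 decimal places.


H = -0.198*log2(0.198) - 0.802*log2(0.802) = 0.718.

0.718


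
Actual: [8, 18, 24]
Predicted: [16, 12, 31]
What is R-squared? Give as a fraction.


Mean(y) = 50/3. SS_res = 149. SS_tot = 392/3. R^2 = 1 - 149/(392/3) = -55/392.

-55/392


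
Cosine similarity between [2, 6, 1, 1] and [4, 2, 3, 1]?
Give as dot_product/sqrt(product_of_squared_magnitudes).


dot = 24. |a|^2 = 42, |b|^2 = 30. cos = 24/sqrt(1260).

24/sqrt(1260)


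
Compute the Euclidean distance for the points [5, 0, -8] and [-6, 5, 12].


d = sqrt(sum of squared differences). (5--6)^2=121, (0-5)^2=25, (-8-12)^2=400. Sum = 546.

sqrt(546)


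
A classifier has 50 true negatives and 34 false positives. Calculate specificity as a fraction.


Specificity = TN / (TN + FP) = 50 / 84 = 25/42.

25/42


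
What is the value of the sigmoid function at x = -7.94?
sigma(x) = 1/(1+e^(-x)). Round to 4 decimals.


sigma(-7.94) = 1/(1+e^(7.94)) = 1/(1+2807.360508) = 1/2808.360508 = 0.0004.

0.0004


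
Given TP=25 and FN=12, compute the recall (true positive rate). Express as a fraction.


Recall = TP / (TP + FN) = 25 / 37 = 25/37.

25/37


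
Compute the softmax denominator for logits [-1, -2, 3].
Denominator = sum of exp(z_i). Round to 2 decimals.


Denom = e^-1=0.3679 + e^-2=0.1353 + e^3=20.0855. Sum = 20.5887, which rounds to 20.59.

20.59


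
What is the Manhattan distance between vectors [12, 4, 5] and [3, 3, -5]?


d = sum of absolute differences: |12-3|=9 + |4-3|=1 + |5--5|=10 = 20.

20


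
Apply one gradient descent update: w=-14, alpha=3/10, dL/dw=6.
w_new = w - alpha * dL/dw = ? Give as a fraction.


w_new = -14 - 3/10 * 6 = -14 - 9/5 = -79/5.

-79/5


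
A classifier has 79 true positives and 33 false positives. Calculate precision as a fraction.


Precision = TP / (TP + FP) = 79 / 112 = 79/112.

79/112


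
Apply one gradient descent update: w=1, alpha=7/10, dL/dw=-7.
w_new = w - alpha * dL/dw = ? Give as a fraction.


w_new = 1 - 7/10 * -7 = 1 - -49/10 = 59/10.

59/10


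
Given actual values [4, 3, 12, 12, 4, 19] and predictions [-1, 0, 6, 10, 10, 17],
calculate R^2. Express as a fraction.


Mean(y) = 9. SS_res = 114. SS_tot = 204. R^2 = 1 - 114/(204) = 15/34.

15/34
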